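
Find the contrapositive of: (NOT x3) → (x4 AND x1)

Contrapositive: NOT (x4 AND x1) → x3
Note: A statement and its contrapositive are logically equivalent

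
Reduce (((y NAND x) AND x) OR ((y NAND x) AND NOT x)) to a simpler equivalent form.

By distribution ((E AND v) OR (E AND NOT v) = E):
= (y NAND x)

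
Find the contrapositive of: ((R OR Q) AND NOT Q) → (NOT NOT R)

Contrapositive: NOT R → NOT ((R OR Q) AND NOT Q)
Note: A statement and its contrapositive are logically equivalent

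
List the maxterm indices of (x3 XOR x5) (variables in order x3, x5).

ΠM(0, 3) = (x3 OR x5) AND (NOT x3 OR NOT x5)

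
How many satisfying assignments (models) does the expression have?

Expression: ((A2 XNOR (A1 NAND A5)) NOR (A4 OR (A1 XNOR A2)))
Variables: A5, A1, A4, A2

Satisfying assignments: (0,1,0,0)
Count: 1 out of 16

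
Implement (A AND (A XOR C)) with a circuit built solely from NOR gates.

((A NOR A) NOR (((((A NOR C) NOR (A NOR C)) NOR ((A NOR C) NOR (A NOR C))) NOR ((((A NOR A) NOR (C NOR C)) NOR ((A NOR A) NOR (C NOR C))) NOR (((A NOR A) NOR (C NOR C)) NOR ((A NOR A) NOR (C NOR C))))) NOR ((((A NOR C) NOR (A NOR C)) NOR ((A NOR C) NOR (A NOR C))) NOR ((((A NOR A) NOR (C NOR C)) NOR ((A NOR A) NOR (C NOR C))) NOR (((A NOR A) NOR (C NOR C)) NOR ((A NOR A) NOR (C NOR C)))))))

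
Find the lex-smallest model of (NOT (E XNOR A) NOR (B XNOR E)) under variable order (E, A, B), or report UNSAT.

E=0, A=0, B=1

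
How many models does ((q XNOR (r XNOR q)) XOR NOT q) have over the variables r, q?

Satisfying assignments: (0,0), (1,1)
Count: 2 out of 4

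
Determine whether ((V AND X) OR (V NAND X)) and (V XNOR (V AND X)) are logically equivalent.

No. Counterexample: with X=0, V=1, Expression 1 = 1 but Expression 2 = 0.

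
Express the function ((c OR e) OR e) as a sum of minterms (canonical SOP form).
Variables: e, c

Σm(1, 2, 3) = (NOT e AND c) OR (e AND NOT c) OR (e AND c)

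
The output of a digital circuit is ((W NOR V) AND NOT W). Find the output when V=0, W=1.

Substituting: ((1 NOR 0) AND NOT 1)
= 0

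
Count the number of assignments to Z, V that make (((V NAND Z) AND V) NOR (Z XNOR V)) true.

Satisfying assignments: (1,0)
Count: 1 out of 4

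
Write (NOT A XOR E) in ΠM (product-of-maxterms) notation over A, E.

ΠM(1, 2) = (A OR NOT E) AND (NOT A OR E)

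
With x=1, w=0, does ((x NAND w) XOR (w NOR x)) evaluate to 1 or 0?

Substituting: ((1 NAND 0) XOR (0 NOR 1))
= 1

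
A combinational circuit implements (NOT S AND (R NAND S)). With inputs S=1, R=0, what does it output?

Substituting: (NOT 1 AND (0 NAND 1))
= 0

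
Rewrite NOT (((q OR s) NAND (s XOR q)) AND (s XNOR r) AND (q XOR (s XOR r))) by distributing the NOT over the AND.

NOT ((q OR s) NAND (s XOR q)) OR NOT (s XNOR r) OR NOT (q XOR (s XOR r))
De Morgan's: NOT(AND of terms) = OR of negations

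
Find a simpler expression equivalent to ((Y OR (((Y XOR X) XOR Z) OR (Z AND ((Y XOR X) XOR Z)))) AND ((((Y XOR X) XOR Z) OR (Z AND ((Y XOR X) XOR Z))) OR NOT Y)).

By distribution ((E OR v) AND (E OR NOT v) = E) then absorption (E OR (E AND v) = E):
= ((Y XOR X) XOR Z)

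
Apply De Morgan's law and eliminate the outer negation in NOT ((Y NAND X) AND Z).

NOT (Y NAND X) OR NOT Z
De Morgan's: NOT(AND of terms) = OR of negations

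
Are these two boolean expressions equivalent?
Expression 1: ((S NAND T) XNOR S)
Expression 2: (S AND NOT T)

Yes, they are equivalent — the two output columns agree on all 4 assignments:
S | T | Expression 1 | Expression 2
-----------------------------------
0 | 0 | 0 | 0
0 | 1 | 0 | 0
1 | 0 | 1 | 1
1 | 1 | 0 | 0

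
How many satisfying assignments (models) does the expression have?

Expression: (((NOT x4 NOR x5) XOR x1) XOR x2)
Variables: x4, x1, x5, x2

Satisfying assignments: (0,0,0,1), (0,0,1,1), (0,1,0,0), (0,1,1,0), (1,0,0,0), (1,0,1,1), (1,1,0,1), (1,1,1,0)
Count: 8 out of 16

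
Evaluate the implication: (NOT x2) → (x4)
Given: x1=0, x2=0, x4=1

Antecedent (NOT x2) = 1; consequent (x4) = 1.
1 → 1 = 1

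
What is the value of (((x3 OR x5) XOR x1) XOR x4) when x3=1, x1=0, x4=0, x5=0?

Substituting: (((1 OR 0) XOR 0) XOR 0)
= 1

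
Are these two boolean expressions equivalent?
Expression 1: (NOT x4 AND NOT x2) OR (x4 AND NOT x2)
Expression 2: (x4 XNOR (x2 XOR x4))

Yes, they are equivalent — the two output columns agree on all 4 assignments:
x4 | x2 | Expression 1 | Expression 2
-------------------------------------
0 | 0 | 1 | 1
0 | 1 | 0 | 0
1 | 0 | 1 | 1
1 | 1 | 0 | 0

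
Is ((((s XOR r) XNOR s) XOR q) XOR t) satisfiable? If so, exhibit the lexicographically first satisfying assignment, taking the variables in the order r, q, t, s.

r=0, q=0, t=0, s=0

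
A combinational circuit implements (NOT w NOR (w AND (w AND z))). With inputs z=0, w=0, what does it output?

Substituting: (NOT 0 NOR (0 AND (0 AND 0)))
= 0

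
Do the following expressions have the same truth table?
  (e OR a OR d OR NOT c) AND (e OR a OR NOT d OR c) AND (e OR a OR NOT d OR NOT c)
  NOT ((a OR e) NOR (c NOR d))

Yes, they are equivalent — the two output columns agree on all 16 assignments:
e | a | d | c | Expression 1 | Expression 2
-------------------------------------------
0 | 0 | 0 | 0 | 1 | 1
0 | 0 | 0 | 1 | 0 | 0
0 | 0 | 1 | 0 | 0 | 0
0 | 0 | 1 | 1 | 0 | 0
0 | 1 | 0 | 0 | 1 | 1
0 | 1 | 0 | 1 | 1 | 1
0 | 1 | 1 | 0 | 1 | 1
0 | 1 | 1 | 1 | 1 | 1
1 | 0 | 0 | 0 | 1 | 1
1 | 0 | 0 | 1 | 1 | 1
1 | 0 | 1 | 0 | 1 | 1
1 | 0 | 1 | 1 | 1 | 1
1 | 1 | 0 | 0 | 1 | 1
1 | 1 | 0 | 1 | 1 | 1
1 | 1 | 1 | 0 | 1 | 1
1 | 1 | 1 | 1 | 1 | 1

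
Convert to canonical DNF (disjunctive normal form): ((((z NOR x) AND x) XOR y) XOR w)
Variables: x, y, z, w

(NOT x AND NOT y AND NOT z AND w) OR (NOT x AND NOT y AND z AND w) OR (NOT x AND y AND NOT z AND NOT w) OR (NOT x AND y AND z AND NOT w) OR (x AND NOT y AND NOT z AND w) OR (x AND NOT y AND z AND w) OR (x AND y AND NOT z AND NOT w) OR (x AND y AND z AND NOT w)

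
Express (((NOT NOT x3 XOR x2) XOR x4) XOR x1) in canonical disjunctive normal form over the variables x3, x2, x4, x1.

(NOT x3 AND NOT x2 AND NOT x4 AND x1) OR (NOT x3 AND NOT x2 AND x4 AND NOT x1) OR (NOT x3 AND x2 AND NOT x4 AND NOT x1) OR (NOT x3 AND x2 AND x4 AND x1) OR (x3 AND NOT x2 AND NOT x4 AND NOT x1) OR (x3 AND NOT x2 AND x4 AND x1) OR (x3 AND x2 AND NOT x4 AND x1) OR (x3 AND x2 AND x4 AND NOT x1)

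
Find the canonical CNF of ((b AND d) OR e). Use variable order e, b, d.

(e OR b OR d) AND (e OR b OR NOT d) AND (e OR NOT b OR d)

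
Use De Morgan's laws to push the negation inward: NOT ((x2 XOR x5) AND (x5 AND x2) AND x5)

NOT (x2 XOR x5) OR NOT (x5 AND x2) OR NOT x5
De Morgan's: NOT(AND of terms) = OR of negations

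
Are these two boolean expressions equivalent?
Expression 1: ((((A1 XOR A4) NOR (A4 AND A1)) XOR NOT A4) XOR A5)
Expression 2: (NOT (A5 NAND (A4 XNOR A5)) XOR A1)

No. Counterexample: with A1=0, A5=1, A4=0, Expression 1 = 1 but Expression 2 = 0.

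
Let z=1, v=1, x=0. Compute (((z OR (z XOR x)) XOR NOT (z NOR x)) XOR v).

Substituting: (((1 OR (1 XOR 0)) XOR NOT (1 NOR 0)) XOR 1)
= 1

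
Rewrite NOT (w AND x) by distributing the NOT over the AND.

NOT w OR NOT x
De Morgan's: NOT(AND of terms) = OR of negations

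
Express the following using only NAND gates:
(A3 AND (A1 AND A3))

((A3 NAND ((A1 NAND A3) NAND (A1 NAND A3))) NAND (A3 NAND ((A1 NAND A3) NAND (A1 NAND A3))))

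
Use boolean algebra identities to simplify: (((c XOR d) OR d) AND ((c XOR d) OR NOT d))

By distribution ((E OR v) AND (E OR NOT v) = E):
= (c XOR d)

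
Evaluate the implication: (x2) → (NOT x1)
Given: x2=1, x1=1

Antecedent (x2) = 1; consequent (NOT x1) = 0.
1 → 0 = 0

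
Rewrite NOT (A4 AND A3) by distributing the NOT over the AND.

NOT A4 OR NOT A3
De Morgan's: NOT(AND of terms) = OR of negations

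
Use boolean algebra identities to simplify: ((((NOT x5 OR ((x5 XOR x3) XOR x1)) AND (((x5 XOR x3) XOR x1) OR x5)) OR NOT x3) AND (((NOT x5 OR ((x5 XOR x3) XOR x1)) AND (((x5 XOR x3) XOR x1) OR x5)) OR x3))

By distribution ((E OR v) AND (E OR NOT v) = E) then distribution ((E OR v) AND (E OR NOT v) = E):
= ((x5 XOR x3) XOR x1)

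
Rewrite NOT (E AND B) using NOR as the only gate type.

(((E NOR E) NOR (B NOR B)) NOR ((E NOR E) NOR (B NOR B)))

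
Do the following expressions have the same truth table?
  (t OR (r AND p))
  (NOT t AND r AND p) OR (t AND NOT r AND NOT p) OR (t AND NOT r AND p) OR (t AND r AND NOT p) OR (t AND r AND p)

Yes, they are equivalent — the two output columns agree on all 8 assignments:
t | r | p | Expression 1 | Expression 2
---------------------------------------
0 | 0 | 0 | 0 | 0
0 | 0 | 1 | 0 | 0
0 | 1 | 0 | 0 | 0
0 | 1 | 1 | 1 | 1
1 | 0 | 0 | 1 | 1
1 | 0 | 1 | 1 | 1
1 | 1 | 0 | 1 | 1
1 | 1 | 1 | 1 | 1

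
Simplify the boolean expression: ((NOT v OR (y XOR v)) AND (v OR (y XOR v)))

By distribution ((E OR v) AND (E OR NOT v) = E):
= (y XOR v)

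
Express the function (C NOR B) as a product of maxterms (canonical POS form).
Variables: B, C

ΠM(1, 2, 3) = (B OR NOT C) AND (NOT B OR C) AND (NOT B OR NOT C)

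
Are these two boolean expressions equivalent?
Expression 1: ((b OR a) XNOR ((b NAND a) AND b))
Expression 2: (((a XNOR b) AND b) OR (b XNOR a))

No. Counterexample: with b=1, a=0, Expression 1 = 1 but Expression 2 = 0.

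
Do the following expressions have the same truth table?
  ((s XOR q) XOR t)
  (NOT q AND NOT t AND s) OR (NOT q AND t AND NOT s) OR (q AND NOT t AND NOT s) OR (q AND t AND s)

Yes, they are equivalent — the two output columns agree on all 8 assignments:
q | t | s | Expression 1 | Expression 2
---------------------------------------
0 | 0 | 0 | 0 | 0
0 | 0 | 1 | 1 | 1
0 | 1 | 0 | 1 | 1
0 | 1 | 1 | 0 | 0
1 | 0 | 0 | 1 | 1
1 | 0 | 1 | 0 | 0
1 | 1 | 0 | 0 | 0
1 | 1 | 1 | 1 | 1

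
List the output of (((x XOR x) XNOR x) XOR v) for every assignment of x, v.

x | v | Output
--------------
0 | 0 | 1
0 | 1 | 0
1 | 0 | 0
1 | 1 | 1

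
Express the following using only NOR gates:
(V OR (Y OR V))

((V NOR ((Y NOR V) NOR (Y NOR V))) NOR (V NOR ((Y NOR V) NOR (Y NOR V))))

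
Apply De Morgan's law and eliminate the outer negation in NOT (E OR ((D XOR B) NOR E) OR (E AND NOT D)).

NOT E AND NOT ((D XOR B) NOR E) AND NOT (E AND NOT D)
De Morgan's: NOT(OR of terms) = AND of negations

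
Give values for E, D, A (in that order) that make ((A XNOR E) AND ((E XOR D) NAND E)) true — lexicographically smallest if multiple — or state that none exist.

E=0, D=0, A=0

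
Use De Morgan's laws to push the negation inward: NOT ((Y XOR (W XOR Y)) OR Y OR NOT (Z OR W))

NOT (Y XOR (W XOR Y)) AND NOT Y AND (Z OR W)
De Morgan's: NOT(OR of terms) = AND of negations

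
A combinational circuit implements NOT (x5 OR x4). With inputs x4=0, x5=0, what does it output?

Substituting: NOT (0 OR 0)
= 1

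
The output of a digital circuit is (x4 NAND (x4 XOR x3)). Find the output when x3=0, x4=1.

Substituting: (1 NAND (1 XOR 0))
= 0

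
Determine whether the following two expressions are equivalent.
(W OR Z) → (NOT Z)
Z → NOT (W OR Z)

Yes, Contrapositive is always equivalent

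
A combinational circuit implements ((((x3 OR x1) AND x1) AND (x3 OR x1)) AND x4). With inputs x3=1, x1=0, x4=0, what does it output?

Substituting: ((((1 OR 0) AND 0) AND (1 OR 0)) AND 0)
= 0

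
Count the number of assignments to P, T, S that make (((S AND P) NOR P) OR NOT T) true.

Satisfying assignments: (0,0,0), (0,0,1), (0,1,0), (0,1,1), (1,0,0), (1,0,1)
Count: 6 out of 8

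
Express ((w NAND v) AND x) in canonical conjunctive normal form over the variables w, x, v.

(w OR x OR v) AND (w OR x OR NOT v) AND (NOT w OR x OR v) AND (NOT w OR x OR NOT v) AND (NOT w OR NOT x OR NOT v)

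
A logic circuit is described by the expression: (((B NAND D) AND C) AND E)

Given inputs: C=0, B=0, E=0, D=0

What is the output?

Substituting: (((0 NAND 0) AND 0) AND 0)
= 0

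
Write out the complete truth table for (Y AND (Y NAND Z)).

Z | Y | Output
--------------
0 | 0 | 0
0 | 1 | 1
1 | 0 | 0
1 | 1 | 0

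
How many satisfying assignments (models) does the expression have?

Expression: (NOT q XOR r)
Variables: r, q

Satisfying assignments: (0,0), (1,1)
Count: 2 out of 4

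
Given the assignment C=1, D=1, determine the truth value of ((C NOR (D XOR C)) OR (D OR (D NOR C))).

Substituting: ((1 NOR (1 XOR 1)) OR (1 OR (1 NOR 1)))
= 1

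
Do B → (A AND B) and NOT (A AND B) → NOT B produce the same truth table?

Yes, Contrapositive is always equivalent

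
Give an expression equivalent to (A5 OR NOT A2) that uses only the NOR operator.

((A5 NOR (A2 NOR A2)) NOR (A5 NOR (A2 NOR A2)))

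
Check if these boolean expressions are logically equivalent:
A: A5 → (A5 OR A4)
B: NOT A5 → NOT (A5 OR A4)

No, Inverse is not equivalent to original (counterexample: A4=1, A5=0)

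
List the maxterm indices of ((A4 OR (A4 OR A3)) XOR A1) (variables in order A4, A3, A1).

ΠM(0, 3, 5, 7) = (A4 OR A3 OR A1) AND (A4 OR NOT A3 OR NOT A1) AND (NOT A4 OR A3 OR NOT A1) AND (NOT A4 OR NOT A3 OR NOT A1)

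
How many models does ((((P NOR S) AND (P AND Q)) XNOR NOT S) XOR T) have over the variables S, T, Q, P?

Satisfying assignments: (0,1,0,0), (0,1,0,1), (0,1,1,0), (0,1,1,1), (1,0,0,0), (1,0,0,1), (1,0,1,0), (1,0,1,1)
Count: 8 out of 16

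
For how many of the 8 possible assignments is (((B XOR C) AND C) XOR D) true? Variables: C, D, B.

Satisfying assignments: (0,1,0), (0,1,1), (1,0,0), (1,1,1)
Count: 4 out of 8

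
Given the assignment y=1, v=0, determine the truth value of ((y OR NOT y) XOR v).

Substituting: ((1 OR NOT 1) XOR 0)
= 1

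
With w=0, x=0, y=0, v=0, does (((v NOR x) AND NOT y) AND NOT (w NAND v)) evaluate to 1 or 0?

Substituting: (((0 NOR 0) AND NOT 0) AND NOT (0 NAND 0))
= 0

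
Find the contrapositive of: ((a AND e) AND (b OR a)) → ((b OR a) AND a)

Contrapositive: NOT ((b OR a) AND a) → NOT ((a AND e) AND (b OR a))
Note: A statement and its contrapositive are logically equivalent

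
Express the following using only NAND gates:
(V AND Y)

((V NAND Y) NAND (V NAND Y))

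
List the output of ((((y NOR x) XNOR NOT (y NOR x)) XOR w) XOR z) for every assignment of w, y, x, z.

w | y | x | z | Output
----------------------
0 | 0 | 0 | 0 | 0
0 | 0 | 0 | 1 | 1
0 | 0 | 1 | 0 | 0
0 | 0 | 1 | 1 | 1
0 | 1 | 0 | 0 | 0
0 | 1 | 0 | 1 | 1
0 | 1 | 1 | 0 | 0
0 | 1 | 1 | 1 | 1
1 | 0 | 0 | 0 | 1
1 | 0 | 0 | 1 | 0
1 | 0 | 1 | 0 | 1
1 | 0 | 1 | 1 | 0
1 | 1 | 0 | 0 | 1
1 | 1 | 0 | 1 | 0
1 | 1 | 1 | 0 | 1
1 | 1 | 1 | 1 | 0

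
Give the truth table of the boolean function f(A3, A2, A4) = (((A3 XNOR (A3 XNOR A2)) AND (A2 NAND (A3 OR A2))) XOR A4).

A3 | A2 | A4 | Output
---------------------
0 | 0 | 0 | 0
0 | 0 | 1 | 1
0 | 1 | 0 | 0
0 | 1 | 1 | 1
1 | 0 | 0 | 0
1 | 0 | 1 | 1
1 | 1 | 0 | 0
1 | 1 | 1 | 1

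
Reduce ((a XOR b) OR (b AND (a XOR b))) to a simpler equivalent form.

By absorption (E OR (E AND v) = E):
= (a XOR b)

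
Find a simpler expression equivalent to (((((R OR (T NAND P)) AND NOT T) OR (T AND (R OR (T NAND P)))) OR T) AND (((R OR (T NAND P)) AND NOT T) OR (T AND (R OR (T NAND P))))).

By absorption (E AND (E OR v) = E) then distribution ((E AND v) OR (E AND NOT v) = E):
= (R OR (T NAND P))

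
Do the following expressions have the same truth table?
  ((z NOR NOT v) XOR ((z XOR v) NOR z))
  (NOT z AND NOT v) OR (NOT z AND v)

Yes, they are equivalent — the two output columns agree on all 4 assignments:
z | v | Expression 1 | Expression 2
-----------------------------------
0 | 0 | 1 | 1
0 | 1 | 1 | 1
1 | 0 | 0 | 0
1 | 1 | 0 | 0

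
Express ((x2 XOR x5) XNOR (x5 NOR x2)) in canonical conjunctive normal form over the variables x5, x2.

(x5 OR x2) AND (x5 OR NOT x2) AND (NOT x5 OR x2)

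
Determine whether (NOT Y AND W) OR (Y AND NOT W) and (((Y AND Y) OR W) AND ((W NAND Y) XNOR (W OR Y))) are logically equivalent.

Yes, they are equivalent — the two output columns agree on all 4 assignments:
Y | W | Expression 1 | Expression 2
-----------------------------------
0 | 0 | 0 | 0
0 | 1 | 1 | 1
1 | 0 | 1 | 1
1 | 1 | 0 | 0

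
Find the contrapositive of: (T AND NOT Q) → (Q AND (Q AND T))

Contrapositive: NOT (Q AND (Q AND T)) → NOT (T AND NOT Q)
Note: A statement and its contrapositive are logically equivalent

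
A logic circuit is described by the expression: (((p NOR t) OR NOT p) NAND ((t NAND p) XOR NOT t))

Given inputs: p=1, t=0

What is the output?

Substituting: (((1 NOR 0) OR NOT 1) NAND ((0 NAND 1) XOR NOT 0))
= 1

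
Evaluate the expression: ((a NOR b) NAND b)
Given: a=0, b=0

Substituting: ((0 NOR 0) NAND 0)
= 1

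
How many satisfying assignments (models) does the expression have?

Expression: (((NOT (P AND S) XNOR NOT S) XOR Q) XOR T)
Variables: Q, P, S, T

Satisfying assignments: (0,0,0,0), (0,0,1,1), (0,1,0,0), (0,1,1,0), (1,0,0,1), (1,0,1,0), (1,1,0,1), (1,1,1,1)
Count: 8 out of 16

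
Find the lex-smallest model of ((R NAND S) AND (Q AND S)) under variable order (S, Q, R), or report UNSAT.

S=1, Q=1, R=0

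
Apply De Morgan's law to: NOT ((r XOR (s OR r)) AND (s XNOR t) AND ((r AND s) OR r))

NOT (r XOR (s OR r)) OR NOT (s XNOR t) OR NOT ((r AND s) OR r)
De Morgan's: NOT(AND of terms) = OR of negations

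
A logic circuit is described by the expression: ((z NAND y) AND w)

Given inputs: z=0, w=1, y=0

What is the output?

Substituting: ((0 NAND 0) AND 1)
= 1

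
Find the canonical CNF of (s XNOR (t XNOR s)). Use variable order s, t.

(s OR t) AND (NOT s OR t)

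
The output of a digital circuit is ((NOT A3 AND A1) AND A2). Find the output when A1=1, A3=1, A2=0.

Substituting: ((NOT 1 AND 1) AND 0)
= 0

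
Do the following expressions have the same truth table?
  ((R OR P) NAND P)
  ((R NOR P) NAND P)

No. Counterexample: with R=0, P=1, Expression 1 = 0 but Expression 2 = 1.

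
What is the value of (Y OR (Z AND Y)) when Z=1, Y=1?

Substituting: (1 OR (1 AND 1))
= 1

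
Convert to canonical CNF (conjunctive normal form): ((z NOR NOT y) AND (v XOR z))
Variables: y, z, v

(y OR z OR v) AND (y OR z OR NOT v) AND (y OR NOT z OR v) AND (y OR NOT z OR NOT v) AND (NOT y OR z OR v) AND (NOT y OR NOT z OR v) AND (NOT y OR NOT z OR NOT v)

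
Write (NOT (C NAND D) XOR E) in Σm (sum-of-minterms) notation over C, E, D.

Σm(2, 3, 5, 6) = (NOT C AND E AND NOT D) OR (NOT C AND E AND D) OR (C AND NOT E AND D) OR (C AND E AND NOT D)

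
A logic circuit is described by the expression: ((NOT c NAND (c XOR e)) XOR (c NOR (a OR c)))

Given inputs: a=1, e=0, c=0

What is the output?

Substituting: ((NOT 0 NAND (0 XOR 0)) XOR (0 NOR (1 OR 0)))
= 1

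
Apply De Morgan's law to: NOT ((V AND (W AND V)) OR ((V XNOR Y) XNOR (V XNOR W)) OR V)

NOT (V AND (W AND V)) AND NOT ((V XNOR Y) XNOR (V XNOR W)) AND NOT V
De Morgan's: NOT(OR of terms) = AND of negations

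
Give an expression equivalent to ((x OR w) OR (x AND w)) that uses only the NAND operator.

((((x NAND x) NAND (w NAND w)) NAND ((x NAND x) NAND (w NAND w))) NAND (((x NAND w) NAND (x NAND w)) NAND ((x NAND w) NAND (x NAND w))))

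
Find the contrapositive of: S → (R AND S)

Contrapositive: NOT (R AND S) → NOT S
Note: A statement and its contrapositive are logically equivalent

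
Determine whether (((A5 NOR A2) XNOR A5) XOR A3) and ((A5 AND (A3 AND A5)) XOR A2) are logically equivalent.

No. Counterexample: with A5=0, A3=1, A2=0, Expression 1 = 1 but Expression 2 = 0.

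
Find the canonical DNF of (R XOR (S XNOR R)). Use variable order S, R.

(NOT S AND NOT R) OR (NOT S AND R)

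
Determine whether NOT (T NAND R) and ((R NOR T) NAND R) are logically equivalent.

No. Counterexample: with T=0, R=0, Expression 1 = 0 but Expression 2 = 1.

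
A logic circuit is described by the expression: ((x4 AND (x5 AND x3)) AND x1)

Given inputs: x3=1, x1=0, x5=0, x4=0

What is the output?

Substituting: ((0 AND (0 AND 1)) AND 0)
= 0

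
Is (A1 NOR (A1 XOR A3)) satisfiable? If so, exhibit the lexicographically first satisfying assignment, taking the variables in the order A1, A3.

A1=0, A3=0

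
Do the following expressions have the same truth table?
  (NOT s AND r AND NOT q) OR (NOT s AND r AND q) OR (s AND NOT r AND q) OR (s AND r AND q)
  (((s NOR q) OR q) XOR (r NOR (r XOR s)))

Yes, they are equivalent — the two output columns agree on all 8 assignments:
s | r | q | Expression 1 | Expression 2
---------------------------------------
0 | 0 | 0 | 0 | 0
0 | 0 | 1 | 0 | 0
0 | 1 | 0 | 1 | 1
0 | 1 | 1 | 1 | 1
1 | 0 | 0 | 0 | 0
1 | 0 | 1 | 1 | 1
1 | 1 | 0 | 0 | 0
1 | 1 | 1 | 1 | 1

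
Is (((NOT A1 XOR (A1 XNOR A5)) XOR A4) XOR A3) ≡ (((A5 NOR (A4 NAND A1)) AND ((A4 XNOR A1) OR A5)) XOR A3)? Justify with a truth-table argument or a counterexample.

No. Counterexample: with A1=0, A4=0, A5=1, A3=0, Expression 1 = 1 but Expression 2 = 0.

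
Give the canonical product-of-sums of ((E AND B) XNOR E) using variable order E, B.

ΠM(2) = (NOT E OR B)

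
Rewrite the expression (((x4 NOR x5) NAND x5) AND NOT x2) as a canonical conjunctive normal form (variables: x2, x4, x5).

(NOT x2 OR x4 OR x5) AND (NOT x2 OR x4 OR NOT x5) AND (NOT x2 OR NOT x4 OR x5) AND (NOT x2 OR NOT x4 OR NOT x5)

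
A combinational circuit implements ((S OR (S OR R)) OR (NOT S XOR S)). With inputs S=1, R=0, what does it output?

Substituting: ((1 OR (1 OR 0)) OR (NOT 1 XOR 1))
= 1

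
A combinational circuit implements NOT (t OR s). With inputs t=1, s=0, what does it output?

Substituting: NOT (1 OR 0)
= 0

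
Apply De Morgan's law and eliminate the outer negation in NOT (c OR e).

NOT c AND NOT e
De Morgan's: NOT(OR of terms) = AND of negations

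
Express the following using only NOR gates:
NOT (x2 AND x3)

(((x2 NOR x2) NOR (x3 NOR x3)) NOR ((x2 NOR x2) NOR (x3 NOR x3)))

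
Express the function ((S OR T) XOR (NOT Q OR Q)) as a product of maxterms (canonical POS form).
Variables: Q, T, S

ΠM(1, 2, 3, 5, 6, 7) = (Q OR T OR NOT S) AND (Q OR NOT T OR S) AND (Q OR NOT T OR NOT S) AND (NOT Q OR T OR NOT S) AND (NOT Q OR NOT T OR S) AND (NOT Q OR NOT T OR NOT S)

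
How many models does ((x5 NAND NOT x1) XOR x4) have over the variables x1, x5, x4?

Satisfying assignments: (0,0,0), (0,1,1), (1,0,0), (1,1,0)
Count: 4 out of 8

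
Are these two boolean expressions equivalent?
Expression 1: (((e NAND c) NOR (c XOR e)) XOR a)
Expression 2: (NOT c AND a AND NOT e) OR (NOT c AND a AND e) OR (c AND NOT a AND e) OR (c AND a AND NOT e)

Yes, they are equivalent — the two output columns agree on all 8 assignments:
c | a | e | Expression 1 | Expression 2
---------------------------------------
0 | 0 | 0 | 0 | 0
0 | 0 | 1 | 0 | 0
0 | 1 | 0 | 1 | 1
0 | 1 | 1 | 1 | 1
1 | 0 | 0 | 0 | 0
1 | 0 | 1 | 1 | 1
1 | 1 | 0 | 1 | 1
1 | 1 | 1 | 0 | 0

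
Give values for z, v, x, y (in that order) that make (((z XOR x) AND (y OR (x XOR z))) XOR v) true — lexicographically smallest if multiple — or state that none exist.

z=0, v=0, x=1, y=0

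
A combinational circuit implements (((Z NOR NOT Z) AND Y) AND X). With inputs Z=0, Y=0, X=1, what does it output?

Substituting: (((0 NOR NOT 0) AND 0) AND 1)
= 0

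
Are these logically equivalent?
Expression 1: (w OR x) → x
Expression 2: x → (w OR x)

No, Converse is not equivalent to original (counterexample: w=1, x=0)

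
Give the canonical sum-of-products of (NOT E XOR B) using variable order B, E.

Σm(0, 3) = (NOT B AND NOT E) OR (B AND E)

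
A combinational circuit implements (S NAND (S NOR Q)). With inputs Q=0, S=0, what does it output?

Substituting: (0 NAND (0 NOR 0))
= 1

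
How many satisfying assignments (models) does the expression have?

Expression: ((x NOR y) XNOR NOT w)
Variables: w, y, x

Satisfying assignments: (0,0,0), (1,0,1), (1,1,0), (1,1,1)
Count: 4 out of 8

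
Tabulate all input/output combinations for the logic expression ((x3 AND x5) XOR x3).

x3 | x5 | Output
----------------
0 | 0 | 0
0 | 1 | 0
1 | 0 | 1
1 | 1 | 0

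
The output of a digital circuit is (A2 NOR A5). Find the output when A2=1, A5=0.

Substituting: (1 NOR 0)
= 0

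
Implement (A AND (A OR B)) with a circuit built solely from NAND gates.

((A NAND ((A NAND A) NAND (B NAND B))) NAND (A NAND ((A NAND A) NAND (B NAND B))))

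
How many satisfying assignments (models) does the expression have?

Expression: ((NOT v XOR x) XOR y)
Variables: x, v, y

Satisfying assignments: (0,0,0), (0,1,1), (1,0,1), (1,1,0)
Count: 4 out of 8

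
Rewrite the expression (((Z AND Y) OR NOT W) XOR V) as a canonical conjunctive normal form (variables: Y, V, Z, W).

(Y OR V OR Z OR NOT W) AND (Y OR V OR NOT Z OR NOT W) AND (Y OR NOT V OR Z OR W) AND (Y OR NOT V OR NOT Z OR W) AND (NOT Y OR V OR Z OR NOT W) AND (NOT Y OR NOT V OR Z OR W) AND (NOT Y OR NOT V OR NOT Z OR W) AND (NOT Y OR NOT V OR NOT Z OR NOT W)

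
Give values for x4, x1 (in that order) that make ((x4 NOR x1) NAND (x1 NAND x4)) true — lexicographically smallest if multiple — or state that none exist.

x4=0, x1=1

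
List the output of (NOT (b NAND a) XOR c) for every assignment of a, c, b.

a | c | b | Output
------------------
0 | 0 | 0 | 0
0 | 0 | 1 | 0
0 | 1 | 0 | 1
0 | 1 | 1 | 1
1 | 0 | 0 | 0
1 | 0 | 1 | 1
1 | 1 | 0 | 1
1 | 1 | 1 | 0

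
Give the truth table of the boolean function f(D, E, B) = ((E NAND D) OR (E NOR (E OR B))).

D | E | B | Output
------------------
0 | 0 | 0 | 1
0 | 0 | 1 | 1
0 | 1 | 0 | 1
0 | 1 | 1 | 1
1 | 0 | 0 | 1
1 | 0 | 1 | 1
1 | 1 | 0 | 0
1 | 1 | 1 | 0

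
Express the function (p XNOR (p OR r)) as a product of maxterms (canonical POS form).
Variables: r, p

ΠM(2) = (NOT r OR p)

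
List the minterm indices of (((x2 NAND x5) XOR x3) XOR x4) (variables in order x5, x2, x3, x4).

Σm(0, 3, 4, 7, 8, 11, 13, 14) = (NOT x5 AND NOT x2 AND NOT x3 AND NOT x4) OR (NOT x5 AND NOT x2 AND x3 AND x4) OR (NOT x5 AND x2 AND NOT x3 AND NOT x4) OR (NOT x5 AND x2 AND x3 AND x4) OR (x5 AND NOT x2 AND NOT x3 AND NOT x4) OR (x5 AND NOT x2 AND x3 AND x4) OR (x5 AND x2 AND NOT x3 AND x4) OR (x5 AND x2 AND x3 AND NOT x4)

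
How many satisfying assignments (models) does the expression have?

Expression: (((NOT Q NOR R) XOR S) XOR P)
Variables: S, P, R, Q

Satisfying assignments: (0,0,0,1), (0,1,0,0), (0,1,1,0), (0,1,1,1), (1,0,0,0), (1,0,1,0), (1,0,1,1), (1,1,0,1)
Count: 8 out of 16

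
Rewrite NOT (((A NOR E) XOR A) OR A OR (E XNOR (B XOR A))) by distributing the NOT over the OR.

NOT ((A NOR E) XOR A) AND NOT A AND NOT (E XNOR (B XOR A))
De Morgan's: NOT(OR of terms) = AND of negations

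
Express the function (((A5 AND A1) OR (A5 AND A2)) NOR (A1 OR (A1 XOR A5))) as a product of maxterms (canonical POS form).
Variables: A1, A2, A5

ΠM(1, 3, 4, 5, 6, 7) = (A1 OR A2 OR NOT A5) AND (A1 OR NOT A2 OR NOT A5) AND (NOT A1 OR A2 OR A5) AND (NOT A1 OR A2 OR NOT A5) AND (NOT A1 OR NOT A2 OR A5) AND (NOT A1 OR NOT A2 OR NOT A5)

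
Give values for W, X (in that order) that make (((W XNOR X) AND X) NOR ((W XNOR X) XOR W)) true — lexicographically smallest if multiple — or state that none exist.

W=0, X=1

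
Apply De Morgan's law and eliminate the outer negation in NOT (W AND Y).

NOT W OR NOT Y
De Morgan's: NOT(AND of terms) = OR of negations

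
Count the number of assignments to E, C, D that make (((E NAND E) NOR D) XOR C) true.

Satisfying assignments: (0,1,0), (0,1,1), (1,0,0), (1,1,1)
Count: 4 out of 8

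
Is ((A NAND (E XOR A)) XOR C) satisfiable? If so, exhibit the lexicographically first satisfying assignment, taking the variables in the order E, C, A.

E=0, C=0, A=0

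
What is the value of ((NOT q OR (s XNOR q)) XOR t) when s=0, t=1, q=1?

Substituting: ((NOT 1 OR (0 XNOR 1)) XOR 1)
= 1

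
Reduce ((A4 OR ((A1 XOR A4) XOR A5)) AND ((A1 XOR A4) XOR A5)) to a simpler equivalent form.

By absorption (E AND (E OR v) = E):
= ((A1 XOR A4) XOR A5)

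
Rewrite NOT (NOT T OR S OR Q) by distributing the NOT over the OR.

T AND NOT S AND NOT Q
De Morgan's: NOT(OR of terms) = AND of negations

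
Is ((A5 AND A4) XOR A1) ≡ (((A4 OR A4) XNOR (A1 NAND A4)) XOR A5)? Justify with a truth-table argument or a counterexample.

No. Counterexample: with A5=0, A4=0, A1=1, Expression 1 = 1 but Expression 2 = 0.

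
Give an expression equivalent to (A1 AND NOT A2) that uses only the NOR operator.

((A1 NOR A1) NOR ((A2 NOR A2) NOR (A2 NOR A2)))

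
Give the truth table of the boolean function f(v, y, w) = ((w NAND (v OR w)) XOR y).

v | y | w | Output
------------------
0 | 0 | 0 | 1
0 | 0 | 1 | 0
0 | 1 | 0 | 0
0 | 1 | 1 | 1
1 | 0 | 0 | 1
1 | 0 | 1 | 0
1 | 1 | 0 | 0
1 | 1 | 1 | 1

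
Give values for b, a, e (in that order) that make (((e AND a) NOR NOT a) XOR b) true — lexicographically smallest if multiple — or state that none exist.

b=0, a=1, e=0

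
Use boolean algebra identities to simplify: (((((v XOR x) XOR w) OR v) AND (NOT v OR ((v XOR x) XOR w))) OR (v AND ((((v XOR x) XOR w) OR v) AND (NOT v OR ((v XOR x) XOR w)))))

By absorption (E OR (E AND v) = E) then distribution ((E OR v) AND (E OR NOT v) = E):
= ((v XOR x) XOR w)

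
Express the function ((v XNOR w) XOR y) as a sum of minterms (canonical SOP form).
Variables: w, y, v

Σm(0, 3, 5, 6) = (NOT w AND NOT y AND NOT v) OR (NOT w AND y AND v) OR (w AND NOT y AND v) OR (w AND y AND NOT v)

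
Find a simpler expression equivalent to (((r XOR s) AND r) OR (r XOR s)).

By absorption (E OR (E AND v) = E):
= (r XOR s)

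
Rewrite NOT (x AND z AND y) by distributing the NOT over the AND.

NOT x OR NOT z OR NOT y
De Morgan's: NOT(AND of terms) = OR of negations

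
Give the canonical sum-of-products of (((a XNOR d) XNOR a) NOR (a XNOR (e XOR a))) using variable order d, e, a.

Σm(2, 3) = (NOT d AND e AND NOT a) OR (NOT d AND e AND a)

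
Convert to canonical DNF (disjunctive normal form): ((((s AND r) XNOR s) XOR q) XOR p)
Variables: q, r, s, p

(NOT q AND NOT r AND NOT s AND NOT p) OR (NOT q AND NOT r AND s AND p) OR (NOT q AND r AND NOT s AND NOT p) OR (NOT q AND r AND s AND NOT p) OR (q AND NOT r AND NOT s AND p) OR (q AND NOT r AND s AND NOT p) OR (q AND r AND NOT s AND p) OR (q AND r AND s AND p)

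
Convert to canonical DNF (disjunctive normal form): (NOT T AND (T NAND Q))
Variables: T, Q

(NOT T AND NOT Q) OR (NOT T AND Q)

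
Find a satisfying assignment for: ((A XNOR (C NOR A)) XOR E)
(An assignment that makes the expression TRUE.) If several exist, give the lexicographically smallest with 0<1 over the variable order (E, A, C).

E=0, A=0, C=1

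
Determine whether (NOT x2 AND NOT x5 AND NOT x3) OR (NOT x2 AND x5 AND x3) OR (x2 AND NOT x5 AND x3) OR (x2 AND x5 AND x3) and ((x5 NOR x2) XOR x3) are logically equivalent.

Yes, they are equivalent — the two output columns agree on all 8 assignments:
x2 | x5 | x3 | Expression 1 | Expression 2
------------------------------------------
0 | 0 | 0 | 1 | 1
0 | 0 | 1 | 0 | 0
0 | 1 | 0 | 0 | 0
0 | 1 | 1 | 1 | 1
1 | 0 | 0 | 0 | 0
1 | 0 | 1 | 1 | 1
1 | 1 | 0 | 0 | 0
1 | 1 | 1 | 1 | 1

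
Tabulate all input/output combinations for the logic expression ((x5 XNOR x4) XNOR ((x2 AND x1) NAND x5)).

x1 | x5 | x2 | x4 | Output
--------------------------
0 | 0 | 0 | 0 | 1
0 | 0 | 0 | 1 | 0
0 | 0 | 1 | 0 | 1
0 | 0 | 1 | 1 | 0
0 | 1 | 0 | 0 | 0
0 | 1 | 0 | 1 | 1
0 | 1 | 1 | 0 | 0
0 | 1 | 1 | 1 | 1
1 | 0 | 0 | 0 | 1
1 | 0 | 0 | 1 | 0
1 | 0 | 1 | 0 | 1
1 | 0 | 1 | 1 | 0
1 | 1 | 0 | 0 | 0
1 | 1 | 0 | 1 | 1
1 | 1 | 1 | 0 | 1
1 | 1 | 1 | 1 | 0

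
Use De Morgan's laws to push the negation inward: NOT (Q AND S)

NOT Q OR NOT S
De Morgan's: NOT(AND of terms) = OR of negations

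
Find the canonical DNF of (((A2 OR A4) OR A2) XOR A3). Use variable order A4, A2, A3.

(NOT A4 AND NOT A2 AND A3) OR (NOT A4 AND A2 AND NOT A3) OR (A4 AND NOT A2 AND NOT A3) OR (A4 AND A2 AND NOT A3)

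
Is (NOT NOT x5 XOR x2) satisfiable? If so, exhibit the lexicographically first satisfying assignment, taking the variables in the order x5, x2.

x5=0, x2=1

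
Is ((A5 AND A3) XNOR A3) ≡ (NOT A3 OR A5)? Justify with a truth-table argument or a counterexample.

Yes, they are equivalent — the two output columns agree on all 4 assignments:
A3 | A5 | Expression 1 | Expression 2
-------------------------------------
0 | 0 | 1 | 1
0 | 1 | 1 | 1
1 | 0 | 0 | 0
1 | 1 | 1 | 1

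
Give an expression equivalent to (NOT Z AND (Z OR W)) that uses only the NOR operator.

(((Z NOR Z) NOR (Z NOR Z)) NOR (((Z NOR W) NOR (Z NOR W)) NOR ((Z NOR W) NOR (Z NOR W))))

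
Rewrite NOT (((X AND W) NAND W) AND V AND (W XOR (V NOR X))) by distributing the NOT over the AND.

NOT ((X AND W) NAND W) OR NOT V OR NOT (W XOR (V NOR X))
De Morgan's: NOT(AND of terms) = OR of negations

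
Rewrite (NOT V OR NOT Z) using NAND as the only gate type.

(((V NAND V) NAND (V NAND V)) NAND ((Z NAND Z) NAND (Z NAND Z)))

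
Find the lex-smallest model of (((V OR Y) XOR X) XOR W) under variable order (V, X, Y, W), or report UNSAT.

V=0, X=0, Y=0, W=1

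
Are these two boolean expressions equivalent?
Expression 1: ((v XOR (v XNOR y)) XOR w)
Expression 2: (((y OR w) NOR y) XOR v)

No. Counterexample: with y=0, w=0, v=1, Expression 1 = 1 but Expression 2 = 0.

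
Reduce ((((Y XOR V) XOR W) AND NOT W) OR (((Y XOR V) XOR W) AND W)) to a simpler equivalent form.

By distribution ((E AND v) OR (E AND NOT v) = E):
= ((Y XOR V) XOR W)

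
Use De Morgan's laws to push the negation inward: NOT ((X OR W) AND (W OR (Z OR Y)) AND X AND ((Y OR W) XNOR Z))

NOT (X OR W) OR NOT (W OR (Z OR Y)) OR NOT X OR NOT ((Y OR W) XNOR Z)
De Morgan's: NOT(AND of terms) = OR of negations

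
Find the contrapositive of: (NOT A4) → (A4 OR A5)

Contrapositive: NOT (A4 OR A5) → A4
Note: A statement and its contrapositive are logically equivalent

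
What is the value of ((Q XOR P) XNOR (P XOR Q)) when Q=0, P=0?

Substituting: ((0 XOR 0) XNOR (0 XOR 0))
= 1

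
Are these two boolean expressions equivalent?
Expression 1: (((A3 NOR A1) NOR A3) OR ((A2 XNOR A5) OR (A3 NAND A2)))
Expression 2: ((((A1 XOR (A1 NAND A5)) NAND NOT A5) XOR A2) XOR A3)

No. Counterexample: with A2=0, A5=0, A3=0, A1=0, Expression 1 = 1 but Expression 2 = 0.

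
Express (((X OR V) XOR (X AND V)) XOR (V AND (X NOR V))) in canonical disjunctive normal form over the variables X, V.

(NOT X AND V) OR (X AND NOT V)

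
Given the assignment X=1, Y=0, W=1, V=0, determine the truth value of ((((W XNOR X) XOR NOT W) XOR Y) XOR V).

Substituting: ((((1 XNOR 1) XOR NOT 1) XOR 0) XOR 0)
= 1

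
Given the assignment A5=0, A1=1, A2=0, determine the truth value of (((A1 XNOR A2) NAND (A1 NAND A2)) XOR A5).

Substituting: (((1 XNOR 0) NAND (1 NAND 0)) XOR 0)
= 1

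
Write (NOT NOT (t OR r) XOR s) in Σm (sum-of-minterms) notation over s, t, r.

Σm(1, 2, 3, 4) = (NOT s AND NOT t AND r) OR (NOT s AND t AND NOT r) OR (NOT s AND t AND r) OR (s AND NOT t AND NOT r)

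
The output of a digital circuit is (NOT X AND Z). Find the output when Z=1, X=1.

Substituting: (NOT 1 AND 1)
= 0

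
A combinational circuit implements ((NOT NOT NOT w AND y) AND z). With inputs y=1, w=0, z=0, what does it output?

Substituting: ((NOT NOT NOT 0 AND 1) AND 0)
= 0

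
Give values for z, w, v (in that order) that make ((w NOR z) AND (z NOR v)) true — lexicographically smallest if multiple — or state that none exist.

z=0, w=0, v=0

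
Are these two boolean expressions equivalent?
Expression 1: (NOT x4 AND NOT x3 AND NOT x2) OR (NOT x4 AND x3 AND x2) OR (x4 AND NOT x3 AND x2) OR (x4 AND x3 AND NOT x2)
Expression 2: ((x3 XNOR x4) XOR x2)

Yes, they are equivalent — the two output columns agree on all 8 assignments:
x4 | x3 | x2 | Expression 1 | Expression 2
------------------------------------------
0 | 0 | 0 | 1 | 1
0 | 0 | 1 | 0 | 0
0 | 1 | 0 | 0 | 0
0 | 1 | 1 | 1 | 1
1 | 0 | 0 | 0 | 0
1 | 0 | 1 | 1 | 1
1 | 1 | 0 | 1 | 1
1 | 1 | 1 | 0 | 0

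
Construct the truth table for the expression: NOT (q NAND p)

p | q | Output
--------------
0 | 0 | 0
0 | 1 | 0
1 | 0 | 0
1 | 1 | 1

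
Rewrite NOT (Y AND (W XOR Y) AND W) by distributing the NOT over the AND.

NOT Y OR NOT (W XOR Y) OR NOT W
De Morgan's: NOT(AND of terms) = OR of negations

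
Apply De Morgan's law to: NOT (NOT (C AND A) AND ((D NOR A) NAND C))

(C AND A) OR NOT ((D NOR A) NAND C)
De Morgan's: NOT(AND of terms) = OR of negations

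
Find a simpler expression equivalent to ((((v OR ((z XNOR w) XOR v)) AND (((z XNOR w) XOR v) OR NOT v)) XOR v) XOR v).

By XOR self-cancellation ((E XOR v) XOR v = E) then distribution ((E OR v) AND (E OR NOT v) = E):
= ((z XNOR w) XOR v)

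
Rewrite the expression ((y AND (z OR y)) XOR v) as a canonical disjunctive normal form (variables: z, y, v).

(NOT z AND NOT y AND v) OR (NOT z AND y AND NOT v) OR (z AND NOT y AND v) OR (z AND y AND NOT v)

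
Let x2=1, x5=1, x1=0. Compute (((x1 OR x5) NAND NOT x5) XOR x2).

Substituting: (((0 OR 1) NAND NOT 1) XOR 1)
= 0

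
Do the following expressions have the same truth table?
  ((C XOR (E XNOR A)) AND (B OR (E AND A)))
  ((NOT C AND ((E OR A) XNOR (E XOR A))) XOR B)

No. Counterexample: with A=0, C=0, E=0, B=0, Expression 1 = 0 but Expression 2 = 1.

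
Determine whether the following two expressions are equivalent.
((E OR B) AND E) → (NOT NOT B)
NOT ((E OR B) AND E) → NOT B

No, Inverse is not equivalent to original (counterexample: E=0, B=1)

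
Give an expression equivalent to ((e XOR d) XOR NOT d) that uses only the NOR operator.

((((((((e NOR d) NOR (e NOR d)) NOR ((e NOR d) NOR (e NOR d))) NOR ((((e NOR e) NOR (d NOR d)) NOR ((e NOR e) NOR (d NOR d))) NOR (((e NOR e) NOR (d NOR d)) NOR ((e NOR e) NOR (d NOR d))))) NOR (d NOR d)) NOR (((((e NOR d) NOR (e NOR d)) NOR ((e NOR d) NOR (e NOR d))) NOR ((((e NOR e) NOR (d NOR d)) NOR ((e NOR e) NOR (d NOR d))) NOR (((e NOR e) NOR (d NOR d)) NOR ((e NOR e) NOR (d NOR d))))) NOR (d NOR d))) NOR ((((((e NOR d) NOR (e NOR d)) NOR ((e NOR d) NOR (e NOR d))) NOR ((((e NOR e) NOR (d NOR d)) NOR ((e NOR e) NOR (d NOR d))) NOR (((e NOR e) NOR (d NOR d)) NOR ((e NOR e) NOR (d NOR d))))) NOR (d NOR d)) NOR (((((e NOR d) NOR (e NOR d)) NOR ((e NOR d) NOR (e NOR d))) NOR ((((e NOR e) NOR (d NOR d)) NOR ((e NOR e) NOR (d NOR d))) NOR (((e NOR e) NOR (d NOR d)) NOR ((e NOR e) NOR (d NOR d))))) NOR (d NOR d)))) NOR ((((((((e NOR d) NOR (e NOR d)) NOR ((e NOR d) NOR (e NOR d))) NOR ((((e NOR e) NOR (d NOR d)) NOR ((e NOR e) NOR (d NOR d))) NOR (((e NOR e) NOR (d NOR d)) NOR ((e NOR e) NOR (d NOR d))))) NOR ((((e NOR d) NOR (e NOR d)) NOR ((e NOR d) NOR (e NOR d))) NOR ((((e NOR e) NOR (d NOR d)) NOR ((e NOR e) NOR (d NOR d))) NOR (((e NOR e) NOR (d NOR d)) NOR ((e NOR e) NOR (d NOR d)))))) NOR ((d NOR d) NOR (d NOR d))) NOR ((((((e NOR d) NOR (e NOR d)) NOR ((e NOR d) NOR (e NOR d))) NOR ((((e NOR e) NOR (d NOR d)) NOR ((e NOR e) NOR (d NOR d))) NOR (((e NOR e) NOR (d NOR d)) NOR ((e NOR e) NOR (d NOR d))))) NOR ((((e NOR d) NOR (e NOR d)) NOR ((e NOR d) NOR (e NOR d))) NOR ((((e NOR e) NOR (d NOR d)) NOR ((e NOR e) NOR (d NOR d))) NOR (((e NOR e) NOR (d NOR d)) NOR ((e NOR e) NOR (d NOR d)))))) NOR ((d NOR d) NOR (d NOR d)))) NOR (((((((e NOR d) NOR (e NOR d)) NOR ((e NOR d) NOR (e NOR d))) NOR ((((e NOR e) NOR (d NOR d)) NOR ((e NOR e) NOR (d NOR d))) NOR (((e NOR e) NOR (d NOR d)) NOR ((e NOR e) NOR (d NOR d))))) NOR ((((e NOR d) NOR (e NOR d)) NOR ((e NOR d) NOR (e NOR d))) NOR ((((e NOR e) NOR (d NOR d)) NOR ((e NOR e) NOR (d NOR d))) NOR (((e NOR e) NOR (d NOR d)) NOR ((e NOR e) NOR (d NOR d)))))) NOR ((d NOR d) NOR (d NOR d))) NOR ((((((e NOR d) NOR (e NOR d)) NOR ((e NOR d) NOR (e NOR d))) NOR ((((e NOR e) NOR (d NOR d)) NOR ((e NOR e) NOR (d NOR d))) NOR (((e NOR e) NOR (d NOR d)) NOR ((e NOR e) NOR (d NOR d))))) NOR ((((e NOR d) NOR (e NOR d)) NOR ((e NOR d) NOR (e NOR d))) NOR ((((e NOR e) NOR (d NOR d)) NOR ((e NOR e) NOR (d NOR d))) NOR (((e NOR e) NOR (d NOR d)) NOR ((e NOR e) NOR (d NOR d)))))) NOR ((d NOR d) NOR (d NOR d))))))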